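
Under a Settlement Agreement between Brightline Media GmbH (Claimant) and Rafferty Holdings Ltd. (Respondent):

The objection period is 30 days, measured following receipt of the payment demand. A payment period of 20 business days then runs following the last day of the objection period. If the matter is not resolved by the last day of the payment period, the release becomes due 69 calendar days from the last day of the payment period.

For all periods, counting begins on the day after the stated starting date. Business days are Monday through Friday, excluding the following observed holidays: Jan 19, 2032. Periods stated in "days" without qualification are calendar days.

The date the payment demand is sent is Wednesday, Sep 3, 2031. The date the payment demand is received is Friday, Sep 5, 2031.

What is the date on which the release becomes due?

The last day of the objection period: Sep 5, 2031 + 30 days = Oct 5, 2031.
The last day of the payment period: counting 20 business days from Sunday, Oct 5, 2031 (Oct 6, Oct 7, Oct 8, Oct 9, …, Oct 29, Oct 30, Oct 31, skipping weekends) reaches Friday, Oct 31, 2031.
The date on which the release becomes due: 69 calendar days after Oct 31, 2031 is Jan 8, 2032.

Jan 8, 2032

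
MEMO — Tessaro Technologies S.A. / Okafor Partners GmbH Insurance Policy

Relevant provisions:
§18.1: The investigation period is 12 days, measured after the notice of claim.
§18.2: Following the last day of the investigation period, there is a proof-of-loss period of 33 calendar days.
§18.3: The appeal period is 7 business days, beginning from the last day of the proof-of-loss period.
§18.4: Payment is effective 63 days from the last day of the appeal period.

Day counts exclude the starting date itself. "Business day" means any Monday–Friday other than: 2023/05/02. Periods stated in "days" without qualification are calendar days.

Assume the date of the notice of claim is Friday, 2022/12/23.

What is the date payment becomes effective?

2023/04/19

Adding 12 calendar days to 2022/12/23 gives 2023/01/04, which is the last day of the investigation period.
The last day of the proof-of-loss period: 33 calendar days after 2023/01/04 is 2023/02/06.
The last day of the appeal period: counting 7 business days from Monday, 2023/02/06 (Feb 7, Feb 8, Feb 9, Feb 10, Feb 13, Feb 14, Feb 15, skipping weekends) reaches Wednesday, 2023/02/15.
The date payment becomes effective: 2023/02/15 + 63 days = 2023/04/19.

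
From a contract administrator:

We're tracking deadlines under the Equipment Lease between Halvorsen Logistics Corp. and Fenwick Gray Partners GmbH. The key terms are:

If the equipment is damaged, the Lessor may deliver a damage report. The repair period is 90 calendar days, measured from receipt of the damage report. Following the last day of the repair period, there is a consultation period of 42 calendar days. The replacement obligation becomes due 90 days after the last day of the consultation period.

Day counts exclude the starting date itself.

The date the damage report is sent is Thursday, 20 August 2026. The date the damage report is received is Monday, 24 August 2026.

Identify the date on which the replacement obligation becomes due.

Adding 90 calendar days to 24 August 2026 gives 22 November 2026, which is the last day of the repair period.
The last day of the consultation period: 22 November 2026 + 42 days = 3 January 2027.
The date on which the replacement obligation becomes due: 90 calendar days after 3 January 2027 is 3 April 2027.

3 April 2027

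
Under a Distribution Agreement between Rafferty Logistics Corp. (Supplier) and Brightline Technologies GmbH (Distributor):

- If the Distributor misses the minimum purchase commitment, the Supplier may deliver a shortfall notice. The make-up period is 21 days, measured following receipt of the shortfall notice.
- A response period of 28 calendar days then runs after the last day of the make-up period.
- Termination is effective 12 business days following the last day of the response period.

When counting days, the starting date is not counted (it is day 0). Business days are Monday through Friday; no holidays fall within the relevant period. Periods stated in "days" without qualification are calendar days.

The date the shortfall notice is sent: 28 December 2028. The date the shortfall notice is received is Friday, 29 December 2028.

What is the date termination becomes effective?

6 March 2029

The last day of the make-up period: 21 calendar days after 29 December 2028 is 19 January 2029.
Adding 28 calendar days to 19 January 2029 gives 16 February 2029, which is the last day of the response period.
The date termination becomes effective: counting 12 business days from Friday, 16 February 2029 (Feb 19, Feb 20, Feb 21, Feb 22, …, Mar 2, Mar 5, Mar 6, skipping weekends) reaches Tuesday, 6 March 2029.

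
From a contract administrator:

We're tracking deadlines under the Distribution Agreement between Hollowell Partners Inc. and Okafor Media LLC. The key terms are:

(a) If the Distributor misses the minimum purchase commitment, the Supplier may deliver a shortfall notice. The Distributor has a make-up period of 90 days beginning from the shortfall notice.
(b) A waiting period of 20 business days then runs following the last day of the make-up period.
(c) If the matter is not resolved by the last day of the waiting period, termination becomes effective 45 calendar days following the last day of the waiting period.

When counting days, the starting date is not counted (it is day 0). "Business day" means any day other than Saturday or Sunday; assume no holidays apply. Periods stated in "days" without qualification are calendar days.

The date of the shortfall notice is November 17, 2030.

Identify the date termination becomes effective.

April 28, 2031

The last day of the make-up period: November 17, 2030 + 90 days = February 15, 2031.
The last day of the waiting period: 20 business days after Saturday, February 15, 2031, skipping weekends — Feb 17, Feb 18, Feb 19, Feb 20, …, Mar 12, Mar 13, Mar 14 — lands on Friday, March 14, 2031.
The date termination becomes effective: March 14, 2031 + 45 days = April 28, 2031.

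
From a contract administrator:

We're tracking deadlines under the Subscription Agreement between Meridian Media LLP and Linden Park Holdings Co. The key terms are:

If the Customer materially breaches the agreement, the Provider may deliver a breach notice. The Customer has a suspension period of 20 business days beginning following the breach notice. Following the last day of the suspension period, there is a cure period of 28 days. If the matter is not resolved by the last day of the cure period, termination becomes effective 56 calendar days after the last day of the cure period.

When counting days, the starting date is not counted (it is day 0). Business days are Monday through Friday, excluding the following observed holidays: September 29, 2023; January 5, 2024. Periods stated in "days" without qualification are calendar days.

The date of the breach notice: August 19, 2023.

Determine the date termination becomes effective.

The last day of the suspension period: 20 business days after Saturday, August 19, 2023, skipping weekends — Aug 21, Aug 22, Aug 23, Aug 24, …, Sep 13, Sep 14, Sep 15 — lands on Friday, September 15, 2023.
Adding 28 calendar days to September 15, 2023 gives October 13, 2023, which is the last day of the cure period.
The date termination becomes effective: October 13, 2023 + 56 days = December 8, 2023.

December 8, 2023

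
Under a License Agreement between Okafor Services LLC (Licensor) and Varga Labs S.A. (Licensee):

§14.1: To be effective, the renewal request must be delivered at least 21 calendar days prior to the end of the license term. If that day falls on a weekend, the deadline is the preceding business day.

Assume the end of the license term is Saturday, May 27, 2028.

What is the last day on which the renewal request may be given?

May 5, 2028

May 27, 2028 minus 21 days is May 6, 2028. That is a Saturday, so the deadline moves back to Friday, May 5, 2028.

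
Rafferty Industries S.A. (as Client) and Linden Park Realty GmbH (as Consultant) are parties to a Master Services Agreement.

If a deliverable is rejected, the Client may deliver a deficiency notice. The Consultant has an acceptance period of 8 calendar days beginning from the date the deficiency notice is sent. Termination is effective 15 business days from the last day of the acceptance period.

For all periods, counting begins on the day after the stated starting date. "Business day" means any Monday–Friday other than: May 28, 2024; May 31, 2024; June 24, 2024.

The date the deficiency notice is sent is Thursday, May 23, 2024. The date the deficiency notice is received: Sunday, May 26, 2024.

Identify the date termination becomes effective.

Adding 8 calendar days to May 23, 2024 gives May 31, 2024, which is the last day of the acceptance period.
From Friday, May 31, 2024, 15 business days (Jun 3, Jun 4, Jun 5, Jun 6, …, Jun 19, Jun 20, Jun 21, skipping weekends) brings us to Friday, June 21, 2024, which is the date termination becomes effective.

June 21, 2024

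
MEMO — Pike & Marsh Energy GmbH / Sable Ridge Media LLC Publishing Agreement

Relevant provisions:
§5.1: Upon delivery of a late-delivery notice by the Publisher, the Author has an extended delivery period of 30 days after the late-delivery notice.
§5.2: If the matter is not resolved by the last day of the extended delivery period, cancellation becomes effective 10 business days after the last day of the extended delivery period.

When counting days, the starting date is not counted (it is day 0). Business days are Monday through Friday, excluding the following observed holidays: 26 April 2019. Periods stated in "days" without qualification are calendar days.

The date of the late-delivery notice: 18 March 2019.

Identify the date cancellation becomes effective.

2 May 2019

The last day of the extended delivery period: 18 March 2019 + 30 days = 17 April 2019.
From Wednesday, 17 April 2019, 10 business days (Apr 18, Apr 19, Apr 22, Apr 23, Apr 24, Apr 25, Apr 29, Apr 30, May 1, May 2, skipping weekends and the listed holiday on Apr 26) brings us to Thursday, 2 May 2019, which is the date cancellation becomes effective.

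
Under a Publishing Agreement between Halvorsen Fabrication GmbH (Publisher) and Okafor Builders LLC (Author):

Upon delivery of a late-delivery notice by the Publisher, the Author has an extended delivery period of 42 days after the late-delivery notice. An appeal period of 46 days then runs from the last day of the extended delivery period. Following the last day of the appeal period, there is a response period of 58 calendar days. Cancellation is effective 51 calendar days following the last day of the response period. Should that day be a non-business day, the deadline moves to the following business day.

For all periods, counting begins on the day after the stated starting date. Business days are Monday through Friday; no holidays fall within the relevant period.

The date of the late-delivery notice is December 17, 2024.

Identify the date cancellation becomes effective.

The last day of the extended delivery period: December 17, 2024 + 42 days = January 28, 2025.
Adding 46 calendar days to January 28, 2025 gives March 15, 2025, which is the last day of the appeal period.
The last day of the response period: 58 calendar days after March 15, 2025 is May 12, 2025.
The date cancellation becomes effective: May 12, 2025 + 51 days = July 2, 2025. July 2, 2025 is a Wednesday, so no roll-forward applies.

July 2, 2025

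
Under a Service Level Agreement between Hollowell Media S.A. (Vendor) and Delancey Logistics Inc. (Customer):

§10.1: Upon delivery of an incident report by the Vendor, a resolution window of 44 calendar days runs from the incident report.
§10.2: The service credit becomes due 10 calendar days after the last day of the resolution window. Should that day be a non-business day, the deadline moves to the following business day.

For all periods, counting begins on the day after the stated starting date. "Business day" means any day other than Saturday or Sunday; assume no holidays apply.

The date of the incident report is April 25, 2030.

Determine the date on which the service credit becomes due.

The last day of the resolution window: April 25, 2030 + 44 days = June 8, 2030.
The date on which the service credit becomes due: June 8, 2030 + 10 days = June 18, 2030. June 18, 2030 is a Tuesday, so no roll-forward applies.

June 18, 2030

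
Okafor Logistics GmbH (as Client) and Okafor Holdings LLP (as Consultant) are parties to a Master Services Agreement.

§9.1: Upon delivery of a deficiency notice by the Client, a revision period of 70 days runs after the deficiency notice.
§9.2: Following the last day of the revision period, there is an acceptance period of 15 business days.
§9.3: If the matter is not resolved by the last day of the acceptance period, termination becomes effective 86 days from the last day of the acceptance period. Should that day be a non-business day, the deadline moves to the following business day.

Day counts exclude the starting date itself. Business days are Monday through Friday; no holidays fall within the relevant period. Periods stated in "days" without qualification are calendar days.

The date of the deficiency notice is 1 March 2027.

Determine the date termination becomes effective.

Adding 70 calendar days to 1 March 2027 gives 10 May 2027, which is the last day of the revision period.
From Monday, 10 May 2027, 15 business days (May 11, May 12, May 13, May 14, …, May 27, May 28, May 31, skipping weekends) brings us to Monday, 31 May 2027, which is the last day of the acceptance period.
The date termination becomes effective: 31 May 2027 + 86 days = 25 August 2027. 25 August 2027 is a Wednesday, so no roll-forward applies.

25 August 2027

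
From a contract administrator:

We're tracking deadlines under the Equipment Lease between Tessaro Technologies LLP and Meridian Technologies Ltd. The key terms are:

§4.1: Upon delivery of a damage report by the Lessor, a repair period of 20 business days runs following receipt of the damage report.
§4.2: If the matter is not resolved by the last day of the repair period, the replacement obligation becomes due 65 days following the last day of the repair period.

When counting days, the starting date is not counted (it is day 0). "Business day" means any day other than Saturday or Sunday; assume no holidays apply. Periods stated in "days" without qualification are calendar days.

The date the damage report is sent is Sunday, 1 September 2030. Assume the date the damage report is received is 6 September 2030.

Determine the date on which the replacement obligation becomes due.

The last day of the repair period: 20 business days after Friday, 6 September 2030, skipping weekends — Sep 9, Sep 10, Sep 11, Sep 12, …, Oct 2, Oct 3, Oct 4 — lands on Friday, 4 October 2030.
Adding 65 calendar days to 4 October 2030 gives 8 December 2030, which is the date on which the replacement obligation becomes due.

8 December 2030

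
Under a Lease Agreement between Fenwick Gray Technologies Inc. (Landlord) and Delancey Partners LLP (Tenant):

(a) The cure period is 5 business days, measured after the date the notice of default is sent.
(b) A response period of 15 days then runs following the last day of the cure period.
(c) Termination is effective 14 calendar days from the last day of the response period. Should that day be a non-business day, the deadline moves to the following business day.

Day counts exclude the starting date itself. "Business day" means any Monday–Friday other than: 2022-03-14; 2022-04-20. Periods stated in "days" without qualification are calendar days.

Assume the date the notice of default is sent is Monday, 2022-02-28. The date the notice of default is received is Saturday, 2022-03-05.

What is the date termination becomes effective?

From Monday, 2022-02-28, 5 business days (Mar 1, Mar 2, Mar 3, Mar 4, Mar 7, skipping weekends) brings us to Monday, 2022-03-07, which is the last day of the cure period.
The last day of the response period: 2022-03-07 + 15 days = 2022-03-22.
The date termination becomes effective: 14 calendar days after 2022-03-22 is 2022-04-05. 2022-04-05 is a Tuesday and is not a listed holiday, so no roll-forward applies.

2022-04-05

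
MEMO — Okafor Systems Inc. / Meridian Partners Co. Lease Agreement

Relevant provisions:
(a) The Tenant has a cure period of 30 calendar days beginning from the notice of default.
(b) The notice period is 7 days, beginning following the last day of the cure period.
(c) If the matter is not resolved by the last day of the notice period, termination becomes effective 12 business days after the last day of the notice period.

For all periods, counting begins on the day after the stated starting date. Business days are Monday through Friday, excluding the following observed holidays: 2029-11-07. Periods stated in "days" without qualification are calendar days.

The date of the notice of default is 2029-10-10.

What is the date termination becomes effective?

Adding 30 calendar days to 2029-10-10 gives 2029-11-09, which is the last day of the cure period.
Adding 7 calendar days to 2029-11-09 gives 2029-11-16, which is the last day of the notice period.
The date termination becomes effective: counting 12 business days from Friday, 2029-11-16 (Nov 19, Nov 20, Nov 21, Nov 22, …, Nov 30, Dec 3, Dec 4, skipping weekends) reaches Tuesday, 2029-12-04.

2029-12-04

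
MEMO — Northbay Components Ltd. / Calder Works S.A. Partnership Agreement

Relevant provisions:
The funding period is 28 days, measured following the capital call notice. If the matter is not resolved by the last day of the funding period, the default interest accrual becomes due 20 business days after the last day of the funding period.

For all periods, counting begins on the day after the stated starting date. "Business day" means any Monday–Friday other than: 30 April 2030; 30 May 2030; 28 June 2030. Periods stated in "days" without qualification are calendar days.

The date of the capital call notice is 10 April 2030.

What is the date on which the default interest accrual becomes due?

6 June 2030

Adding 28 calendar days to 10 April 2030 gives 8 May 2030, which is the last day of the funding period.
The date on which the default interest accrual becomes due: 20 business days after Wednesday, 8 May 2030, skipping weekends and the listed holiday on May 30 — May 9, May 10, May 13, May 14, …, Jun 4, Jun 5, Jun 6 — lands on Thursday, 6 June 2030.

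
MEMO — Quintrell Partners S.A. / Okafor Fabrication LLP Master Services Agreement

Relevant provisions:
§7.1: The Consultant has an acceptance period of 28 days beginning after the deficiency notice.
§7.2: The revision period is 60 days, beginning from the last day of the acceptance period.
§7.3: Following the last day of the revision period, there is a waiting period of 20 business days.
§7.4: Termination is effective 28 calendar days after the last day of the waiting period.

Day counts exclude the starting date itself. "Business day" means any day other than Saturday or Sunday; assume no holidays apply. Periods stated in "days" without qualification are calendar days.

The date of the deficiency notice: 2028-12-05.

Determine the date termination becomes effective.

Adding 28 calendar days to 2028-12-05 gives 2029-01-02, which is the last day of the acceptance period.
Adding 60 calendar days to 2029-01-02 gives 2029-03-03, which is the last day of the revision period.
The last day of the waiting period: counting 20 business days from Saturday, 2029-03-03 (Mar 5, Mar 6, Mar 7, Mar 8, …, Mar 28, Mar 29, Mar 30, skipping weekends) reaches Friday, 2029-03-30.
The date termination becomes effective: 28 calendar days after 2029-03-30 is 2029-04-27.

2029-04-27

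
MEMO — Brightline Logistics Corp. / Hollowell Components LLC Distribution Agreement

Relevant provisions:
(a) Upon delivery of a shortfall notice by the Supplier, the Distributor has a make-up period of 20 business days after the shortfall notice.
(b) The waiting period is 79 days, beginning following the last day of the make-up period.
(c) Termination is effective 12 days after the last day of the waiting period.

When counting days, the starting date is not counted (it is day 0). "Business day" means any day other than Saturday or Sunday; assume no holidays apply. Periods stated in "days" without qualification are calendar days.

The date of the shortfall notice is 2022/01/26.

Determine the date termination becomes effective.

2022/05/25

The last day of the make-up period: 20 business days after Wednesday, 2022/01/26, skipping weekends — Jan 27, Jan 28, Jan 31, Feb 1, …, Feb 21, Feb 22, Feb 23 — lands on Wednesday, 2022/02/23.
The last day of the waiting period: 79 calendar days after 2022/02/23 is 2022/05/13.
The date termination becomes effective: 12 calendar days after 2022/05/13 is 2022/05/25.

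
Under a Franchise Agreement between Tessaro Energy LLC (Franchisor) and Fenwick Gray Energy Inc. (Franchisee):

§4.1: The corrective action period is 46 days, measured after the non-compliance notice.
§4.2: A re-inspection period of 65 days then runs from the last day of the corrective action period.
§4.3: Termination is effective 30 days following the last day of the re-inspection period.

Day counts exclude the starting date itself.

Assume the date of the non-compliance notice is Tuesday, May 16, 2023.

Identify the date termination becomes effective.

October 4, 2023

The last day of the corrective action period: May 16, 2023 + 46 days = July 1, 2023.
The last day of the re-inspection period: July 1, 2023 + 65 days = September 4, 2023.
The date termination becomes effective: 30 calendar days after September 4, 2023 is October 4, 2023.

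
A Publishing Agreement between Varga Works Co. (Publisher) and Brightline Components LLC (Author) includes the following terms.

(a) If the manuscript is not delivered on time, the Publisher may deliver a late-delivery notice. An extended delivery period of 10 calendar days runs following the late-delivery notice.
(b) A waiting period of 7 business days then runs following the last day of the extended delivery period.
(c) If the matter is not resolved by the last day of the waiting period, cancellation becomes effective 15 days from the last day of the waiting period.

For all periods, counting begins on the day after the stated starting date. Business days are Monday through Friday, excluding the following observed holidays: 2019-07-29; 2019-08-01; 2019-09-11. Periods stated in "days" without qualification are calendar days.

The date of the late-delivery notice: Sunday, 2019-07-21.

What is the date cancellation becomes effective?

The last day of the extended delivery period: 10 calendar days after 2019-07-21 is 2019-07-31.
The last day of the waiting period: 7 business days after Wednesday, 2019-07-31, skipping weekends and the listed holiday on Aug 1 — Aug 2, Aug 5, Aug 6, Aug 7, Aug 8, Aug 9, Aug 12 — lands on Monday, 2019-08-12.
The date cancellation becomes effective: 15 calendar days after 2019-08-12 is 2019-08-27.

2019-08-27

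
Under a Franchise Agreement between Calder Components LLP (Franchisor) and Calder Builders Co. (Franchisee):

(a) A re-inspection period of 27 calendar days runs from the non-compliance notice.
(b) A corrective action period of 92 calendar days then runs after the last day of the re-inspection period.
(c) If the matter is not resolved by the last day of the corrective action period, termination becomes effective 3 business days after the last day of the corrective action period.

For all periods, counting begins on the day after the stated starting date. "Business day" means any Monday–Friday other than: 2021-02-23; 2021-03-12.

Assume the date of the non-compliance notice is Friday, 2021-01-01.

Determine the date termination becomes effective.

The last day of the re-inspection period: 2021-01-01 + 27 days = 2021-01-28.
Adding 92 calendar days to 2021-01-28 gives 2021-04-30, which is the last day of the corrective action period.
The date termination becomes effective: 3 business days after Friday, 2021-04-30, skipping weekends — May 3, May 4, May 5 — lands on Wednesday, 2021-05-05.

2021-05-05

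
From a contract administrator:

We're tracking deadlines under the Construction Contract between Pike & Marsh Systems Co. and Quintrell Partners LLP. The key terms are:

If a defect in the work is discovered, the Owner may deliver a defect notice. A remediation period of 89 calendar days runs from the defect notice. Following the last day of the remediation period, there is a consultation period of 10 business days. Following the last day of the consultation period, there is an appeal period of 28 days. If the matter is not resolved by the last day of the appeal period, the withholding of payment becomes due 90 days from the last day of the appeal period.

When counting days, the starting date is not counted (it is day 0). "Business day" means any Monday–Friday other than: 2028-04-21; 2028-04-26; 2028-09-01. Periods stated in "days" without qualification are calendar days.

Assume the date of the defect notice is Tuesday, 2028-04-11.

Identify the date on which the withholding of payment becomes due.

2028-11-16

The last day of the remediation period: 89 calendar days after 2028-04-11 is 2028-07-09.
The last day of the consultation period: 10 business days after Sunday, 2028-07-09, skipping weekends — Jul 10, Jul 11, Jul 12, Jul 13, Jul 14, Jul 17, Jul 18, Jul 19, Jul 20, Jul 21 — lands on Friday, 2028-07-21.
Adding 28 calendar days to 2028-07-21 gives 2028-08-18, which is the last day of the appeal period.
The date on which the withholding of payment becomes due: 2028-08-18 + 90 days = 2028-11-16.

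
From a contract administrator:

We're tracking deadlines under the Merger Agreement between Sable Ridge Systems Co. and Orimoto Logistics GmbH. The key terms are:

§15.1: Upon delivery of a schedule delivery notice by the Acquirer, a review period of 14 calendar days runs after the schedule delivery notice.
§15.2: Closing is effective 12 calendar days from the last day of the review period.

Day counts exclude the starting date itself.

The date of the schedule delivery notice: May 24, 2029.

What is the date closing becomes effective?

June 19, 2029

The last day of the review period: May 24, 2029 + 14 days = June 7, 2029.
Adding 12 calendar days to June 7, 2029 gives June 19, 2029, which is the date closing becomes effective.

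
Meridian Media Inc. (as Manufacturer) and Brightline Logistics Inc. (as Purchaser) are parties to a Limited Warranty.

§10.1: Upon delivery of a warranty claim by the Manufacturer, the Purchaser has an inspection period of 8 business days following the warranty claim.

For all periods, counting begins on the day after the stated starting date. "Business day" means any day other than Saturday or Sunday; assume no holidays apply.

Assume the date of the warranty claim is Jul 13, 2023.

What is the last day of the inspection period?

Jul 25, 2023

From Thursday, Jul 13, 2023, 8 business days (Jul 14, Jul 17, Jul 18, Jul 19, Jul 20, Jul 21, Jul 24, Jul 25, skipping weekends) brings us to Tuesday, Jul 25, 2023, which is the last day of the inspection period.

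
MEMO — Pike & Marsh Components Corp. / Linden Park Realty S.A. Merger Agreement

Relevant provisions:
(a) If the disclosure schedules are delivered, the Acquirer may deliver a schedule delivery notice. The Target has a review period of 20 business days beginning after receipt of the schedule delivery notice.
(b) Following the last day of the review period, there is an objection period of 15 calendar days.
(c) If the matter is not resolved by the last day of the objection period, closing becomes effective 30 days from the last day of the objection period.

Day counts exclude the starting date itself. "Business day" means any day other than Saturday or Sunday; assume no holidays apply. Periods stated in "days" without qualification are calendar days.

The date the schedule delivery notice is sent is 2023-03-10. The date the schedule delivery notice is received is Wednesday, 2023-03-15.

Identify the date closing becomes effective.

The last day of the review period: counting 20 business days from Wednesday, 2023-03-15 (Mar 16, Mar 17, Mar 20, Mar 21, …, Apr 10, Apr 11, Apr 12, skipping weekends) reaches Wednesday, 2023-04-12.
The last day of the objection period: 15 calendar days after 2023-04-12 is 2023-04-27.
The date closing becomes effective: 2023-04-27 + 30 days = 2023-05-27.

2023-05-27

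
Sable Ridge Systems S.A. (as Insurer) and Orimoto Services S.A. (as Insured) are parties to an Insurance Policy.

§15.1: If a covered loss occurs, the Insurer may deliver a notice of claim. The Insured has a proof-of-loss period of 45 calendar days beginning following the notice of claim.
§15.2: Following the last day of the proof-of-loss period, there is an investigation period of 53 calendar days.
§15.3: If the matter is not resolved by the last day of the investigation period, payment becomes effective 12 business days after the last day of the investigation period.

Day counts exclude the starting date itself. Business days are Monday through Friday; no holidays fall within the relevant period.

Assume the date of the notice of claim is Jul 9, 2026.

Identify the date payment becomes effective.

Nov 2, 2026

The last day of the proof-of-loss period: Jul 9, 2026 + 45 days = Aug 23, 2026.
The last day of the investigation period: Aug 23, 2026 + 53 days = Oct 15, 2026.
From Thursday, Oct 15, 2026, 12 business days (Oct 16, Oct 19, Oct 20, Oct 21, …, Oct 29, Oct 30, Nov 2, skipping weekends) brings us to Monday, Nov 2, 2026, which is the date payment becomes effective.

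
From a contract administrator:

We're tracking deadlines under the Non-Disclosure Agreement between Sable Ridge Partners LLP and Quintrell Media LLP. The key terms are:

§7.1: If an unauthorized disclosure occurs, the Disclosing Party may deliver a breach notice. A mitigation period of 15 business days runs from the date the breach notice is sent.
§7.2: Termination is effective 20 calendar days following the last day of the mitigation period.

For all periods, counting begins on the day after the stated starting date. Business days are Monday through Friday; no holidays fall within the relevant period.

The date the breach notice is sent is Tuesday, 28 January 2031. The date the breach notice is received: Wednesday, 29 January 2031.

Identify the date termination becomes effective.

10 March 2031

The last day of the mitigation period: 15 business days after Tuesday, 28 January 2031, skipping weekends — Jan 29, Jan 30, Jan 31, Feb 3, …, Feb 14, Feb 17, Feb 18 — lands on Tuesday, 18 February 2031.
The date termination becomes effective: 18 February 2031 + 20 days = 10 March 2031.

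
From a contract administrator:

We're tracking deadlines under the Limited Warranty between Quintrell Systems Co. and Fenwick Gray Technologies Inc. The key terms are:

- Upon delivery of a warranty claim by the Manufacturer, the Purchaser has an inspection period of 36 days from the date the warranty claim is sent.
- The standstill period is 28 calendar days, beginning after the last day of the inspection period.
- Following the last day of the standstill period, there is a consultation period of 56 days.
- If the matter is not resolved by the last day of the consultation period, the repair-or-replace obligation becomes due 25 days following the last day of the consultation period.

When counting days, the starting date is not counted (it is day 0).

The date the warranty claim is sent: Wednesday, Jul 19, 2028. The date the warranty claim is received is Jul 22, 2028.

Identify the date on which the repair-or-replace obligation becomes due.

Dec 11, 2028

The last day of the inspection period: 36 calendar days after Jul 19, 2028 is Aug 24, 2028.
The last day of the standstill period: Aug 24, 2028 + 28 days = Sep 21, 2028.
The last day of the consultation period: Sep 21, 2028 + 56 days = Nov 16, 2028.
The date on which the repair-or-replace obligation becomes due: Nov 16, 2028 + 25 days = Dec 11, 2028.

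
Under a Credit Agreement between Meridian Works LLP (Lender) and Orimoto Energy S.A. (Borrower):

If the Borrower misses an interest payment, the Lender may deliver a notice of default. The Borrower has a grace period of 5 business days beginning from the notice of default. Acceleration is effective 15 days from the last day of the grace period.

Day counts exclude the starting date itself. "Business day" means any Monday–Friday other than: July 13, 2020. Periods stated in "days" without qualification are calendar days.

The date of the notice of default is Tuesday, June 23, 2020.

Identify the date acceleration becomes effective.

July 15, 2020

The last day of the grace period: counting 5 business days from Tuesday, June 23, 2020 (Jun 24, Jun 25, Jun 26, Jun 29, Jun 30, skipping weekends) reaches Tuesday, June 30, 2020.
The date acceleration becomes effective: June 30, 2020 + 15 days = July 15, 2020.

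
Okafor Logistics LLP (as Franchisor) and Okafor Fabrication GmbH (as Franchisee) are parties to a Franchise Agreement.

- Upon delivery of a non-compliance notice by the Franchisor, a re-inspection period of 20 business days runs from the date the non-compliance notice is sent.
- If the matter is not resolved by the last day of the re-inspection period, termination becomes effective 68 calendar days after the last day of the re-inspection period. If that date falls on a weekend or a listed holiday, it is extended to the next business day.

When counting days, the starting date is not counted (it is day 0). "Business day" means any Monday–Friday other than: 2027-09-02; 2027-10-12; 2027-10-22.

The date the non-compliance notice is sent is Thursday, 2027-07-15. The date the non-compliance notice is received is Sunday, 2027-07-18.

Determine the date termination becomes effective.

2027-10-19

From Thursday, 2027-07-15, 20 business days (Jul 16, Jul 19, Jul 20, Jul 21, …, Aug 10, Aug 11, Aug 12, skipping weekends) brings us to Thursday, 2027-08-12, which is the last day of the re-inspection period.
The date termination becomes effective: 2027-08-12 + 68 days = 2027-10-19. 2027-10-19 is a Tuesday and is not a listed holiday, so no roll-forward applies.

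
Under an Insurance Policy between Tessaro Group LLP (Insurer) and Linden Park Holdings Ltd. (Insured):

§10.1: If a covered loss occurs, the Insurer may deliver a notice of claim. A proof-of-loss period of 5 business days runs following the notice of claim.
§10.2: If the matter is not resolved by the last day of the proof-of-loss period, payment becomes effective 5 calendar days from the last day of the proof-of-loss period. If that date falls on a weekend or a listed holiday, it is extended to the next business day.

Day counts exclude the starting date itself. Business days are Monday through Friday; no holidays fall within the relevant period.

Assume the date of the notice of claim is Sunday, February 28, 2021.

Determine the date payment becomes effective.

From Sunday, February 28, 2021, 5 business days (Mar 1, Mar 2, Mar 3, Mar 4, Mar 5, skipping weekends) brings us to Friday, March 5, 2021, which is the last day of the proof-of-loss period.
The date payment becomes effective: March 5, 2021 + 5 days = March 10, 2021. March 10, 2021 is a Wednesday, so no roll-forward applies.

March 10, 2021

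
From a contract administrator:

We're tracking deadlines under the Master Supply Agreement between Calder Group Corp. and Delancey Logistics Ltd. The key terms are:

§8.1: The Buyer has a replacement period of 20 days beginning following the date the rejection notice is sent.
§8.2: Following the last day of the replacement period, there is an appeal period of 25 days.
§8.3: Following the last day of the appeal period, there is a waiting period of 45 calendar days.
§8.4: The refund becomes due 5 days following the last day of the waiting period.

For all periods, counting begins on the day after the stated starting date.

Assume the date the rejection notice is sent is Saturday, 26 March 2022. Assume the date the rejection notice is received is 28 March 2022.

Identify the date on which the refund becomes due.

29 June 2022

The last day of the replacement period: 20 calendar days after 26 March 2022 is 15 April 2022.
The last day of the appeal period: 25 calendar days after 15 April 2022 is 10 May 2022.
The last day of the waiting period: 45 calendar days after 10 May 2022 is 24 June 2022.
The date on which the refund becomes due: 5 calendar days after 24 June 2022 is 29 June 2022.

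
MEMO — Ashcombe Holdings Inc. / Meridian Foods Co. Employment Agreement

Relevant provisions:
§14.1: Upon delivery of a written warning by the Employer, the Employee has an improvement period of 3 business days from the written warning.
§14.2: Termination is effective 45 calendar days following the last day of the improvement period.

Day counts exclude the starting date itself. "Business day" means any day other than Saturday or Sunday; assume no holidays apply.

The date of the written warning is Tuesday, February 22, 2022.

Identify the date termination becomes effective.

The last day of the improvement period: 3 business days after Tuesday, February 22, 2022, skipping weekends — Feb 23, Feb 24, Feb 25 — lands on Friday, February 25, 2022.
Adding 45 calendar days to February 25, 2022 gives April 11, 2022, which is the date termination becomes effective.

April 11, 2022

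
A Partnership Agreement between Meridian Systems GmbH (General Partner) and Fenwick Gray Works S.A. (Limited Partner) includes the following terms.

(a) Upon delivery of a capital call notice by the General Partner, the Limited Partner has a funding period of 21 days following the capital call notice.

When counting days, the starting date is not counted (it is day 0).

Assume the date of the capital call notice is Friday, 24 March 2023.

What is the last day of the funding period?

14 April 2023

Adding 21 calendar days to 24 March 2023 gives 14 April 2023, which is the last day of the funding period.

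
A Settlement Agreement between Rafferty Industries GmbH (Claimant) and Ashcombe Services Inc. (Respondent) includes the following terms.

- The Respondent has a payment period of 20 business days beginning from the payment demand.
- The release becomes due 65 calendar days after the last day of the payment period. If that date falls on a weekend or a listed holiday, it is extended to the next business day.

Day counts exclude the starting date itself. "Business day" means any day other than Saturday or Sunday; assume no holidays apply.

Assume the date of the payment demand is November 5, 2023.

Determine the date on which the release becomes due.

The last day of the payment period: counting 20 business days from Sunday, November 5, 2023 (Nov 6, Nov 7, Nov 8, Nov 9, …, Nov 29, Nov 30, Dec 1, skipping weekends) reaches Friday, December 1, 2023.
Adding 65 calendar days to December 1, 2023 gives February 4, 2024, which is the date on which the release becomes due. That falls on a Sunday, so it rolls to the next business day, Monday, February 5, 2024.

February 5, 2024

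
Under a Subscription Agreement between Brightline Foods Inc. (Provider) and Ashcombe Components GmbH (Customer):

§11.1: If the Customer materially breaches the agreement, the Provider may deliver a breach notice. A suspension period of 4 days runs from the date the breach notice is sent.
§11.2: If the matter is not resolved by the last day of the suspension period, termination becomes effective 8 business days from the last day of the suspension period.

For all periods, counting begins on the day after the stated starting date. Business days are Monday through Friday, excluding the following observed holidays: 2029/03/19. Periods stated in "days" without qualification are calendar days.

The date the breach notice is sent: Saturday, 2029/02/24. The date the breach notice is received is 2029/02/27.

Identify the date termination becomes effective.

2029/03/12

The last day of the suspension period: 2029/02/24 + 4 days = 2029/02/28.
From Wednesday, 2029/02/28, 8 business days (Mar 1, Mar 2, Mar 5, Mar 6, Mar 7, Mar 8, Mar 9, Mar 12, skipping weekends) brings us to Monday, 2029/03/12, which is the date termination becomes effective.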